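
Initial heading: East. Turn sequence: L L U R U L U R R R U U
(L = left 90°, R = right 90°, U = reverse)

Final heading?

Answer: Final heading: North

Derivation:
Start: East
  L (left (90° counter-clockwise)) -> North
  L (left (90° counter-clockwise)) -> West
  U (U-turn (180°)) -> East
  R (right (90° clockwise)) -> South
  U (U-turn (180°)) -> North
  L (left (90° counter-clockwise)) -> West
  U (U-turn (180°)) -> East
  R (right (90° clockwise)) -> South
  R (right (90° clockwise)) -> West
  R (right (90° clockwise)) -> North
  U (U-turn (180°)) -> South
  U (U-turn (180°)) -> North
Final: North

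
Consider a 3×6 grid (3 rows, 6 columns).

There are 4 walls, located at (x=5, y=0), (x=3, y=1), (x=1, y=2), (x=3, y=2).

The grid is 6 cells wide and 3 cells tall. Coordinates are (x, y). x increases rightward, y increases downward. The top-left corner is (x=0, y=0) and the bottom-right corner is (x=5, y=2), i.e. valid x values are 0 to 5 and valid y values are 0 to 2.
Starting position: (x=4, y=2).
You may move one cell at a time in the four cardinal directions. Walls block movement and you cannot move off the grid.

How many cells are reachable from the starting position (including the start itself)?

Answer: Reachable cells: 14

Derivation:
BFS flood-fill from (x=4, y=2):
  Distance 0: (x=4, y=2)
  Distance 1: (x=4, y=1), (x=5, y=2)
  Distance 2: (x=4, y=0), (x=5, y=1)
  Distance 3: (x=3, y=0)
  Distance 4: (x=2, y=0)
  Distance 5: (x=1, y=0), (x=2, y=1)
  Distance 6: (x=0, y=0), (x=1, y=1), (x=2, y=2)
  Distance 7: (x=0, y=1)
  Distance 8: (x=0, y=2)
Total reachable: 14 (grid has 14 open cells total)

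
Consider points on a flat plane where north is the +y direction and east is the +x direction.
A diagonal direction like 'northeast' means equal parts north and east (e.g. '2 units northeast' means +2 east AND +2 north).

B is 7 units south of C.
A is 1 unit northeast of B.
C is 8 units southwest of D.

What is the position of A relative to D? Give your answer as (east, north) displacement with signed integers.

Place D at the origin (east=0, north=0).
  C is 8 units southwest of D: delta (east=-8, north=-8); C at (east=-8, north=-8).
  B is 7 units south of C: delta (east=+0, north=-7); B at (east=-8, north=-15).
  A is 1 unit northeast of B: delta (east=+1, north=+1); A at (east=-7, north=-14).
Therefore A relative to D: (east=-7, north=-14).

Answer: A is at (east=-7, north=-14) relative to D.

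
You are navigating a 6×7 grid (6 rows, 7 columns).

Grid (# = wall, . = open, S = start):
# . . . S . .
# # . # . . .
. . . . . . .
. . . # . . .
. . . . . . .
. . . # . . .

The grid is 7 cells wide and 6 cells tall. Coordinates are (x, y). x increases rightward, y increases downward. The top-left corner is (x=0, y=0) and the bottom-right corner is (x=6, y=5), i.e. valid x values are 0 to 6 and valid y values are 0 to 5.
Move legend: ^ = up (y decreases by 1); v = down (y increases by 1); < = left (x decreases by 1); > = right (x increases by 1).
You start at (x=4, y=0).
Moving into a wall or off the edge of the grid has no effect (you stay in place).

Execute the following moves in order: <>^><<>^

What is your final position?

Answer: Final position: (x=4, y=0)

Derivation:
Start: (x=4, y=0)
  < (left): (x=4, y=0) -> (x=3, y=0)
  > (right): (x=3, y=0) -> (x=4, y=0)
  ^ (up): blocked, stay at (x=4, y=0)
  > (right): (x=4, y=0) -> (x=5, y=0)
  < (left): (x=5, y=0) -> (x=4, y=0)
  < (left): (x=4, y=0) -> (x=3, y=0)
  > (right): (x=3, y=0) -> (x=4, y=0)
  ^ (up): blocked, stay at (x=4, y=0)
Final: (x=4, y=0)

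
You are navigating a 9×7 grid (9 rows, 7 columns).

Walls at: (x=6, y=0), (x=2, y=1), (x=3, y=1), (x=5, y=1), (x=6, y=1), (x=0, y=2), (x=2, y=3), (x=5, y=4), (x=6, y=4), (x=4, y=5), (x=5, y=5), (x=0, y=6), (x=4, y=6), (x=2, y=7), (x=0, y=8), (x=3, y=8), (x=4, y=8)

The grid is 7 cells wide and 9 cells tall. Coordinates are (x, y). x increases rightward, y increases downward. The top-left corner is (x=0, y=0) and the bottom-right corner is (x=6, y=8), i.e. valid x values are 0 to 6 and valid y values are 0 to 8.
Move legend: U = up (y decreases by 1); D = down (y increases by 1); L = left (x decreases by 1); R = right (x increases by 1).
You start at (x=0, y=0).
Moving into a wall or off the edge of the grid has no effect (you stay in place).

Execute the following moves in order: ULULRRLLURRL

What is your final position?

Start: (x=0, y=0)
  U (up): blocked, stay at (x=0, y=0)
  L (left): blocked, stay at (x=0, y=0)
  U (up): blocked, stay at (x=0, y=0)
  L (left): blocked, stay at (x=0, y=0)
  R (right): (x=0, y=0) -> (x=1, y=0)
  R (right): (x=1, y=0) -> (x=2, y=0)
  L (left): (x=2, y=0) -> (x=1, y=0)
  L (left): (x=1, y=0) -> (x=0, y=0)
  U (up): blocked, stay at (x=0, y=0)
  R (right): (x=0, y=0) -> (x=1, y=0)
  R (right): (x=1, y=0) -> (x=2, y=0)
  L (left): (x=2, y=0) -> (x=1, y=0)
Final: (x=1, y=0)

Answer: Final position: (x=1, y=0)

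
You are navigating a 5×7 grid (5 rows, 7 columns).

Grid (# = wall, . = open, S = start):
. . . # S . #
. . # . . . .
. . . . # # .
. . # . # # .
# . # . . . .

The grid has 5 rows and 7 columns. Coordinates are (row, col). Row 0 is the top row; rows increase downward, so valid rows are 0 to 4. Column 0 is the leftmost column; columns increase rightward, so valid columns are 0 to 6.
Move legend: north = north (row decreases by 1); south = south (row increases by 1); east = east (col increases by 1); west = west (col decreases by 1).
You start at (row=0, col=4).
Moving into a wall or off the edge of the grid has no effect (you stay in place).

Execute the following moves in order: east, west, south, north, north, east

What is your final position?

Answer: Final position: (row=0, col=5)

Derivation:
Start: (row=0, col=4)
  east (east): (row=0, col=4) -> (row=0, col=5)
  west (west): (row=0, col=5) -> (row=0, col=4)
  south (south): (row=0, col=4) -> (row=1, col=4)
  north (north): (row=1, col=4) -> (row=0, col=4)
  north (north): blocked, stay at (row=0, col=4)
  east (east): (row=0, col=4) -> (row=0, col=5)
Final: (row=0, col=5)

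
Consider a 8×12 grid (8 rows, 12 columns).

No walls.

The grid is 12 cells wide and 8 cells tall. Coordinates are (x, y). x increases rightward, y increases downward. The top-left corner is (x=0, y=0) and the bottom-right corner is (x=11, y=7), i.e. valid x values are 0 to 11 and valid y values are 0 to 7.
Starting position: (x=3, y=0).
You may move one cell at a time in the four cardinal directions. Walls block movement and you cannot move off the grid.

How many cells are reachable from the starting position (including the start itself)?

BFS flood-fill from (x=3, y=0):
  Distance 0: (x=3, y=0)
  Distance 1: (x=2, y=0), (x=4, y=0), (x=3, y=1)
  Distance 2: (x=1, y=0), (x=5, y=0), (x=2, y=1), (x=4, y=1), (x=3, y=2)
  Distance 3: (x=0, y=0), (x=6, y=0), (x=1, y=1), (x=5, y=1), (x=2, y=2), (x=4, y=2), (x=3, y=3)
  Distance 4: (x=7, y=0), (x=0, y=1), (x=6, y=1), (x=1, y=2), (x=5, y=2), (x=2, y=3), (x=4, y=3), (x=3, y=4)
  Distance 5: (x=8, y=0), (x=7, y=1), (x=0, y=2), (x=6, y=2), (x=1, y=3), (x=5, y=3), (x=2, y=4), (x=4, y=4), (x=3, y=5)
  Distance 6: (x=9, y=0), (x=8, y=1), (x=7, y=2), (x=0, y=3), (x=6, y=3), (x=1, y=4), (x=5, y=4), (x=2, y=5), (x=4, y=5), (x=3, y=6)
  Distance 7: (x=10, y=0), (x=9, y=1), (x=8, y=2), (x=7, y=3), (x=0, y=4), (x=6, y=4), (x=1, y=5), (x=5, y=5), (x=2, y=6), (x=4, y=6), (x=3, y=7)
  Distance 8: (x=11, y=0), (x=10, y=1), (x=9, y=2), (x=8, y=3), (x=7, y=4), (x=0, y=5), (x=6, y=5), (x=1, y=6), (x=5, y=6), (x=2, y=7), (x=4, y=7)
  Distance 9: (x=11, y=1), (x=10, y=2), (x=9, y=3), (x=8, y=4), (x=7, y=5), (x=0, y=6), (x=6, y=6), (x=1, y=7), (x=5, y=7)
  Distance 10: (x=11, y=2), (x=10, y=3), (x=9, y=4), (x=8, y=5), (x=7, y=6), (x=0, y=7), (x=6, y=7)
  Distance 11: (x=11, y=3), (x=10, y=4), (x=9, y=5), (x=8, y=6), (x=7, y=7)
  Distance 12: (x=11, y=4), (x=10, y=5), (x=9, y=6), (x=8, y=7)
  Distance 13: (x=11, y=5), (x=10, y=6), (x=9, y=7)
  Distance 14: (x=11, y=6), (x=10, y=7)
  Distance 15: (x=11, y=7)
Total reachable: 96 (grid has 96 open cells total)

Answer: Reachable cells: 96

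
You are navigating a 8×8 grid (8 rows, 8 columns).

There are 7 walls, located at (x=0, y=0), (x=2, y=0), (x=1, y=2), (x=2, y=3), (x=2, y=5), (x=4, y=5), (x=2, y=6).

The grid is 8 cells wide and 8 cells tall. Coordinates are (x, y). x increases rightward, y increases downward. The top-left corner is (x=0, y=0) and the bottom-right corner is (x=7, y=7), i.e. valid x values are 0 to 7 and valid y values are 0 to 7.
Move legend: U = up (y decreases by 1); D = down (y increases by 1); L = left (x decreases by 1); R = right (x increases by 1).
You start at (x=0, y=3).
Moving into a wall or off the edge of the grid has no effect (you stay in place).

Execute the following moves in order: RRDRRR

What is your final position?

Answer: Final position: (x=4, y=4)

Derivation:
Start: (x=0, y=3)
  R (right): (x=0, y=3) -> (x=1, y=3)
  R (right): blocked, stay at (x=1, y=3)
  D (down): (x=1, y=3) -> (x=1, y=4)
  R (right): (x=1, y=4) -> (x=2, y=4)
  R (right): (x=2, y=4) -> (x=3, y=4)
  R (right): (x=3, y=4) -> (x=4, y=4)
Final: (x=4, y=4)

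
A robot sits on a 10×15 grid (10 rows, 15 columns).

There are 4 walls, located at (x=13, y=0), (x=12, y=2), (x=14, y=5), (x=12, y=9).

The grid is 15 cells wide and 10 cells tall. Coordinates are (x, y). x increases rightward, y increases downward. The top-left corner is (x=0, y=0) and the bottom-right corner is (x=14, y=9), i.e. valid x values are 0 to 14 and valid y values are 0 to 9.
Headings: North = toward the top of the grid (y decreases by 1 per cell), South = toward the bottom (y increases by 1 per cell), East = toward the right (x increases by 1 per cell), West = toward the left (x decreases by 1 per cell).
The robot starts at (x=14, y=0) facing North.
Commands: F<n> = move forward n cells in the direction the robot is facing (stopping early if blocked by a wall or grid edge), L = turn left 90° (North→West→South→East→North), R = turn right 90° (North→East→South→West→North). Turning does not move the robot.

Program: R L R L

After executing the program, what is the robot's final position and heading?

Start: (x=14, y=0), facing North
  R: turn right, now facing East
  L: turn left, now facing North
  R: turn right, now facing East
  L: turn left, now facing North
Final: (x=14, y=0), facing North

Answer: Final position: (x=14, y=0), facing North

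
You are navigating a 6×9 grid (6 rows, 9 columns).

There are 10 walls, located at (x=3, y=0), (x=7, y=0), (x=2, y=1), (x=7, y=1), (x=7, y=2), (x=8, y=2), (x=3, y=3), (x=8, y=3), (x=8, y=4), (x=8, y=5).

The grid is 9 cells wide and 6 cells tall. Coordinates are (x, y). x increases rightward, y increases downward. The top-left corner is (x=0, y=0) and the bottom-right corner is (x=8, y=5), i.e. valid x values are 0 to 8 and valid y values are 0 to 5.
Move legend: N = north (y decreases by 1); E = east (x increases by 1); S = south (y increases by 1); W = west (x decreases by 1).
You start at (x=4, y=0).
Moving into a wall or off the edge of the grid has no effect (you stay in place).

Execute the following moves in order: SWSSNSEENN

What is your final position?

Start: (x=4, y=0)
  S (south): (x=4, y=0) -> (x=4, y=1)
  W (west): (x=4, y=1) -> (x=3, y=1)
  S (south): (x=3, y=1) -> (x=3, y=2)
  S (south): blocked, stay at (x=3, y=2)
  N (north): (x=3, y=2) -> (x=3, y=1)
  S (south): (x=3, y=1) -> (x=3, y=2)
  E (east): (x=3, y=2) -> (x=4, y=2)
  E (east): (x=4, y=2) -> (x=5, y=2)
  N (north): (x=5, y=2) -> (x=5, y=1)
  N (north): (x=5, y=1) -> (x=5, y=0)
Final: (x=5, y=0)

Answer: Final position: (x=5, y=0)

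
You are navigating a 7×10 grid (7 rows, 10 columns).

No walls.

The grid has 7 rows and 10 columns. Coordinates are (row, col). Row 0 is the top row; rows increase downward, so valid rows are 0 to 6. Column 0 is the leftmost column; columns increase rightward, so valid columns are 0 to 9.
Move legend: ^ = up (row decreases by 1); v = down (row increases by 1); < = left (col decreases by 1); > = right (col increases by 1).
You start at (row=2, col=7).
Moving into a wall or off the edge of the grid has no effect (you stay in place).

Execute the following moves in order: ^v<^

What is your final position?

Start: (row=2, col=7)
  ^ (up): (row=2, col=7) -> (row=1, col=7)
  v (down): (row=1, col=7) -> (row=2, col=7)
  < (left): (row=2, col=7) -> (row=2, col=6)
  ^ (up): (row=2, col=6) -> (row=1, col=6)
Final: (row=1, col=6)

Answer: Final position: (row=1, col=6)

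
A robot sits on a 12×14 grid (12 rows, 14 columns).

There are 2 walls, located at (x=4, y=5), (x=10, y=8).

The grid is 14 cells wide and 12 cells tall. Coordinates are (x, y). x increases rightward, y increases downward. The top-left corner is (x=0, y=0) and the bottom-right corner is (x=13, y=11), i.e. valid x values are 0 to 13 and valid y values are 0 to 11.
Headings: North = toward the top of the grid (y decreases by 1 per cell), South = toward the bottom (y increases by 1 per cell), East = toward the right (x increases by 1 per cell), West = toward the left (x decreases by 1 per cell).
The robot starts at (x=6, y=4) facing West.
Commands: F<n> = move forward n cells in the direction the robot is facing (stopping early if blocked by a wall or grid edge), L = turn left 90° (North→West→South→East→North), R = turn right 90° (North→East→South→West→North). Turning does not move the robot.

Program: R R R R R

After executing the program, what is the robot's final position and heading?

Start: (x=6, y=4), facing West
  R: turn right, now facing North
  R: turn right, now facing East
  R: turn right, now facing South
  R: turn right, now facing West
  R: turn right, now facing North
Final: (x=6, y=4), facing North

Answer: Final position: (x=6, y=4), facing North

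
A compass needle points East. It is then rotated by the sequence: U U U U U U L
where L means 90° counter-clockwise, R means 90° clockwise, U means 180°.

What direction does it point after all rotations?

Start: East
  U (U-turn (180°)) -> West
  U (U-turn (180°)) -> East
  U (U-turn (180°)) -> West
  U (U-turn (180°)) -> East
  U (U-turn (180°)) -> West
  U (U-turn (180°)) -> East
  L (left (90° counter-clockwise)) -> North
Final: North

Answer: Final heading: North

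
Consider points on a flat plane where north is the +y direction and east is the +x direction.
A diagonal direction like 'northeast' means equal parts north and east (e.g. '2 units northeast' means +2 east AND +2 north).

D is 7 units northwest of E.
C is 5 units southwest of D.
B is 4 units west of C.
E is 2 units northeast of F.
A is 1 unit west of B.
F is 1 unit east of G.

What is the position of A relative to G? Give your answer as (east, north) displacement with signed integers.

Place G at the origin (east=0, north=0).
  F is 1 unit east of G: delta (east=+1, north=+0); F at (east=1, north=0).
  E is 2 units northeast of F: delta (east=+2, north=+2); E at (east=3, north=2).
  D is 7 units northwest of E: delta (east=-7, north=+7); D at (east=-4, north=9).
  C is 5 units southwest of D: delta (east=-5, north=-5); C at (east=-9, north=4).
  B is 4 units west of C: delta (east=-4, north=+0); B at (east=-13, north=4).
  A is 1 unit west of B: delta (east=-1, north=+0); A at (east=-14, north=4).
Therefore A relative to G: (east=-14, north=4).

Answer: A is at (east=-14, north=4) relative to G.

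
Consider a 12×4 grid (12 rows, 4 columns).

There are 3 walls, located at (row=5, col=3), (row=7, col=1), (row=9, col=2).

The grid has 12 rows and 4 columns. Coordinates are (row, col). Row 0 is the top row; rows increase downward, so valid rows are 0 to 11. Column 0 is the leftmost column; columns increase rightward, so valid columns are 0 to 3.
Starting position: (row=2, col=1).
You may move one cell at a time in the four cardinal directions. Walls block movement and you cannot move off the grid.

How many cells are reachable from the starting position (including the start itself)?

BFS flood-fill from (row=2, col=1):
  Distance 0: (row=2, col=1)
  Distance 1: (row=1, col=1), (row=2, col=0), (row=2, col=2), (row=3, col=1)
  Distance 2: (row=0, col=1), (row=1, col=0), (row=1, col=2), (row=2, col=3), (row=3, col=0), (row=3, col=2), (row=4, col=1)
  Distance 3: (row=0, col=0), (row=0, col=2), (row=1, col=3), (row=3, col=3), (row=4, col=0), (row=4, col=2), (row=5, col=1)
  Distance 4: (row=0, col=3), (row=4, col=3), (row=5, col=0), (row=5, col=2), (row=6, col=1)
  Distance 5: (row=6, col=0), (row=6, col=2)
  Distance 6: (row=6, col=3), (row=7, col=0), (row=7, col=2)
  Distance 7: (row=7, col=3), (row=8, col=0), (row=8, col=2)
  Distance 8: (row=8, col=1), (row=8, col=3), (row=9, col=0)
  Distance 9: (row=9, col=1), (row=9, col=3), (row=10, col=0)
  Distance 10: (row=10, col=1), (row=10, col=3), (row=11, col=0)
  Distance 11: (row=10, col=2), (row=11, col=1), (row=11, col=3)
  Distance 12: (row=11, col=2)
Total reachable: 45 (grid has 45 open cells total)

Answer: Reachable cells: 45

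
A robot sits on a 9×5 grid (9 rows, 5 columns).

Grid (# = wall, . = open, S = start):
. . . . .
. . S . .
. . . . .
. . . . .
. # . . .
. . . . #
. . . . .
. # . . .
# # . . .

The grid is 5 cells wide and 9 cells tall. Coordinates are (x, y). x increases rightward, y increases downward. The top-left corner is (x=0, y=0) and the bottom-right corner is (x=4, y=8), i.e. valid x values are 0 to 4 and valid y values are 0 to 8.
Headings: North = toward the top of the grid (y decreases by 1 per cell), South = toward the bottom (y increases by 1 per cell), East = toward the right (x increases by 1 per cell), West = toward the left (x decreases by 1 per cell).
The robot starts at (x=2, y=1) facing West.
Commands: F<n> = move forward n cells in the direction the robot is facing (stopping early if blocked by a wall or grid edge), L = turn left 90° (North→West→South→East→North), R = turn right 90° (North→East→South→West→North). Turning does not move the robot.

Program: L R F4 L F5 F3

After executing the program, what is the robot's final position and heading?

Start: (x=2, y=1), facing West
  L: turn left, now facing South
  R: turn right, now facing West
  F4: move forward 2/4 (blocked), now at (x=0, y=1)
  L: turn left, now facing South
  F5: move forward 5, now at (x=0, y=6)
  F3: move forward 1/3 (blocked), now at (x=0, y=7)
Final: (x=0, y=7), facing South

Answer: Final position: (x=0, y=7), facing South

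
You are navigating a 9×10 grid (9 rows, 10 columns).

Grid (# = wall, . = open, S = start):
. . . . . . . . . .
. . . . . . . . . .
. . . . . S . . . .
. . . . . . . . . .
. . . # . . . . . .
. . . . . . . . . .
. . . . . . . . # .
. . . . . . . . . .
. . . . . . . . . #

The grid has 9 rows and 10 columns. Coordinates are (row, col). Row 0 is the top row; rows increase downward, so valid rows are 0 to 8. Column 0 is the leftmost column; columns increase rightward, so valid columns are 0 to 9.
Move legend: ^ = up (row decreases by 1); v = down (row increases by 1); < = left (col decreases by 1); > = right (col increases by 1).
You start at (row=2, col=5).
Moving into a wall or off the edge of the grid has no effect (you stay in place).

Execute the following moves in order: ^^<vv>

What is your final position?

Start: (row=2, col=5)
  ^ (up): (row=2, col=5) -> (row=1, col=5)
  ^ (up): (row=1, col=5) -> (row=0, col=5)
  < (left): (row=0, col=5) -> (row=0, col=4)
  v (down): (row=0, col=4) -> (row=1, col=4)
  v (down): (row=1, col=4) -> (row=2, col=4)
  > (right): (row=2, col=4) -> (row=2, col=5)
Final: (row=2, col=5)

Answer: Final position: (row=2, col=5)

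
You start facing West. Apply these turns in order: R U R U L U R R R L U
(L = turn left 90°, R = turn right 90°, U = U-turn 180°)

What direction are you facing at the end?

Answer: Final heading: South

Derivation:
Start: West
  R (right (90° clockwise)) -> North
  U (U-turn (180°)) -> South
  R (right (90° clockwise)) -> West
  U (U-turn (180°)) -> East
  L (left (90° counter-clockwise)) -> North
  U (U-turn (180°)) -> South
  R (right (90° clockwise)) -> West
  R (right (90° clockwise)) -> North
  R (right (90° clockwise)) -> East
  L (left (90° counter-clockwise)) -> North
  U (U-turn (180°)) -> South
Final: South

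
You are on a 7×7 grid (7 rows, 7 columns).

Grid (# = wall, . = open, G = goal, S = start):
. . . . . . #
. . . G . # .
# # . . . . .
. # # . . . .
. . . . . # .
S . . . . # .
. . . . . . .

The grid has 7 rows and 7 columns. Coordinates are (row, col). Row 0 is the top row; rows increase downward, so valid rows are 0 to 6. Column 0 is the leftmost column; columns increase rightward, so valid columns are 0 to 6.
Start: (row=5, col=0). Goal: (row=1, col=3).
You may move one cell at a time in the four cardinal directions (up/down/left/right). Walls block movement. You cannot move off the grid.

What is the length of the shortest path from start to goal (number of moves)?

Answer: Shortest path length: 7

Derivation:
BFS from (row=5, col=0) until reaching (row=1, col=3):
  Distance 0: (row=5, col=0)
  Distance 1: (row=4, col=0), (row=5, col=1), (row=6, col=0)
  Distance 2: (row=3, col=0), (row=4, col=1), (row=5, col=2), (row=6, col=1)
  Distance 3: (row=4, col=2), (row=5, col=3), (row=6, col=2)
  Distance 4: (row=4, col=3), (row=5, col=4), (row=6, col=3)
  Distance 5: (row=3, col=3), (row=4, col=4), (row=6, col=4)
  Distance 6: (row=2, col=3), (row=3, col=4), (row=6, col=5)
  Distance 7: (row=1, col=3), (row=2, col=2), (row=2, col=4), (row=3, col=5), (row=6, col=6)  <- goal reached here
One shortest path (7 moves): (row=5, col=0) -> (row=5, col=1) -> (row=5, col=2) -> (row=5, col=3) -> (row=4, col=3) -> (row=3, col=3) -> (row=2, col=3) -> (row=1, col=3)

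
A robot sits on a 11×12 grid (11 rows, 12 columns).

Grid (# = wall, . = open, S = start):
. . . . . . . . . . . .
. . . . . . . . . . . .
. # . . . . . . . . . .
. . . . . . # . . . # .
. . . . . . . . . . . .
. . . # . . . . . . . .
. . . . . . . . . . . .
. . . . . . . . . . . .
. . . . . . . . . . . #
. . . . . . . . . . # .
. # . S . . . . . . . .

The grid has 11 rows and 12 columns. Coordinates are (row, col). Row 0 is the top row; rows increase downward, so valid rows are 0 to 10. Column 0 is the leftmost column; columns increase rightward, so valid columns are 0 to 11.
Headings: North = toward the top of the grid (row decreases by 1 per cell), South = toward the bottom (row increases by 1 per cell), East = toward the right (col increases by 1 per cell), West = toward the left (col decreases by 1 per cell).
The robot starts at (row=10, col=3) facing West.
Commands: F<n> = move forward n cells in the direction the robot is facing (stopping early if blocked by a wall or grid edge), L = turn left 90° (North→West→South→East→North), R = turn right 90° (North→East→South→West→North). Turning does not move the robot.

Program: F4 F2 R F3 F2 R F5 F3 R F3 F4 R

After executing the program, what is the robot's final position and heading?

Answer: Final position: (row=10, col=2), facing West

Derivation:
Start: (row=10, col=3), facing West
  F4: move forward 1/4 (blocked), now at (row=10, col=2)
  F2: move forward 0/2 (blocked), now at (row=10, col=2)
  R: turn right, now facing North
  F3: move forward 3, now at (row=7, col=2)
  F2: move forward 2, now at (row=5, col=2)
  R: turn right, now facing East
  F5: move forward 0/5 (blocked), now at (row=5, col=2)
  F3: move forward 0/3 (blocked), now at (row=5, col=2)
  R: turn right, now facing South
  F3: move forward 3, now at (row=8, col=2)
  F4: move forward 2/4 (blocked), now at (row=10, col=2)
  R: turn right, now facing West
Final: (row=10, col=2), facing West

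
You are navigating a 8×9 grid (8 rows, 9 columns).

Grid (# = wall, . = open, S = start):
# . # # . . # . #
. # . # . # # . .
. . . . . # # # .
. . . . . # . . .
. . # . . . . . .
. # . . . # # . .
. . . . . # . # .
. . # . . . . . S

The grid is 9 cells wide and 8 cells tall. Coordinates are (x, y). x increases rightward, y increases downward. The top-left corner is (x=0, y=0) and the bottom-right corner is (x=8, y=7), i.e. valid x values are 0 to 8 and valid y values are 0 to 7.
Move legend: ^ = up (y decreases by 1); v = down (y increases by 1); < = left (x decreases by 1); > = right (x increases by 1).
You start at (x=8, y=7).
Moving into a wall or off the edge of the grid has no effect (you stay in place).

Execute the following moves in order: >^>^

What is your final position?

Answer: Final position: (x=8, y=5)

Derivation:
Start: (x=8, y=7)
  > (right): blocked, stay at (x=8, y=7)
  ^ (up): (x=8, y=7) -> (x=8, y=6)
  > (right): blocked, stay at (x=8, y=6)
  ^ (up): (x=8, y=6) -> (x=8, y=5)
Final: (x=8, y=5)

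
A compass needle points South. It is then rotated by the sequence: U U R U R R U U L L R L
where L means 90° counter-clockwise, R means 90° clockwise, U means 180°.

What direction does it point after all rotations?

Answer: Final heading: East

Derivation:
Start: South
  U (U-turn (180°)) -> North
  U (U-turn (180°)) -> South
  R (right (90° clockwise)) -> West
  U (U-turn (180°)) -> East
  R (right (90° clockwise)) -> South
  R (right (90° clockwise)) -> West
  U (U-turn (180°)) -> East
  U (U-turn (180°)) -> West
  L (left (90° counter-clockwise)) -> South
  L (left (90° counter-clockwise)) -> East
  R (right (90° clockwise)) -> South
  L (left (90° counter-clockwise)) -> East
Final: East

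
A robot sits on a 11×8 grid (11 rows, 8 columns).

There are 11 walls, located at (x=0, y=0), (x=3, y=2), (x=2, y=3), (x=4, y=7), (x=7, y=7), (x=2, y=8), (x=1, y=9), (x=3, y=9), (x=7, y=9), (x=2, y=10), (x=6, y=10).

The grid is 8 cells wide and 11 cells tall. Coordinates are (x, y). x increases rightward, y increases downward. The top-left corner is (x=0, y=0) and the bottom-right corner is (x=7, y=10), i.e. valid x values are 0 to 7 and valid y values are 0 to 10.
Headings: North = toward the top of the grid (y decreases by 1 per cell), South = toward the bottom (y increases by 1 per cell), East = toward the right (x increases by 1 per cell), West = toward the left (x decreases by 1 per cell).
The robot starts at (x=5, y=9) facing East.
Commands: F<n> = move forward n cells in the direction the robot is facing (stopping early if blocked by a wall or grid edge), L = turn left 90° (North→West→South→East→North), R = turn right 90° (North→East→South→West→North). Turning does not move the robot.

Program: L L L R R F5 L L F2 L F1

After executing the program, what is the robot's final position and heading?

Start: (x=5, y=9), facing East
  L: turn left, now facing North
  L: turn left, now facing West
  L: turn left, now facing South
  R: turn right, now facing West
  R: turn right, now facing North
  F5: move forward 5, now at (x=5, y=4)
  L: turn left, now facing West
  L: turn left, now facing South
  F2: move forward 2, now at (x=5, y=6)
  L: turn left, now facing East
  F1: move forward 1, now at (x=6, y=6)
Final: (x=6, y=6), facing East

Answer: Final position: (x=6, y=6), facing East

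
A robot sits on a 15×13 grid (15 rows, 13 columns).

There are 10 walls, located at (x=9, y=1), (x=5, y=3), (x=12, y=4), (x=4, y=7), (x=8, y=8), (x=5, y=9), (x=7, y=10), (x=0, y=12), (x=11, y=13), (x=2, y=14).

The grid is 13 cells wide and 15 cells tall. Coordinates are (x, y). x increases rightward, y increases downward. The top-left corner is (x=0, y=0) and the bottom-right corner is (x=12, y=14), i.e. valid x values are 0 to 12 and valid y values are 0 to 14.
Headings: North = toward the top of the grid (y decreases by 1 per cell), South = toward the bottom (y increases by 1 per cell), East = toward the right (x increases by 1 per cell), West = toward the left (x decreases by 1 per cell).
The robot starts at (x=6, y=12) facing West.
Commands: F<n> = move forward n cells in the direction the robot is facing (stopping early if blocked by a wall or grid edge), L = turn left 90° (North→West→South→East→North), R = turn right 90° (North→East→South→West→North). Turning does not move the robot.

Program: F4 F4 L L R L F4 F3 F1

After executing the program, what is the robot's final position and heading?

Answer: Final position: (x=9, y=12), facing East

Derivation:
Start: (x=6, y=12), facing West
  F4: move forward 4, now at (x=2, y=12)
  F4: move forward 1/4 (blocked), now at (x=1, y=12)
  L: turn left, now facing South
  L: turn left, now facing East
  R: turn right, now facing South
  L: turn left, now facing East
  F4: move forward 4, now at (x=5, y=12)
  F3: move forward 3, now at (x=8, y=12)
  F1: move forward 1, now at (x=9, y=12)
Final: (x=9, y=12), facing East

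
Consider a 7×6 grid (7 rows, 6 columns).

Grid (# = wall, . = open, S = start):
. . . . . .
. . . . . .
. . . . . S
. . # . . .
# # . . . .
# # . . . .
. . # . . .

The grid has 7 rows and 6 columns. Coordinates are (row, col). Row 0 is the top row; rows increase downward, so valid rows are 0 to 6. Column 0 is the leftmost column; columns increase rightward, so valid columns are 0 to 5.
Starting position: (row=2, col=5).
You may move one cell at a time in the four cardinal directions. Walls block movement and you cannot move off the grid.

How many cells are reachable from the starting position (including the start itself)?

BFS flood-fill from (row=2, col=5):
  Distance 0: (row=2, col=5)
  Distance 1: (row=1, col=5), (row=2, col=4), (row=3, col=5)
  Distance 2: (row=0, col=5), (row=1, col=4), (row=2, col=3), (row=3, col=4), (row=4, col=5)
  Distance 3: (row=0, col=4), (row=1, col=3), (row=2, col=2), (row=3, col=3), (row=4, col=4), (row=5, col=5)
  Distance 4: (row=0, col=3), (row=1, col=2), (row=2, col=1), (row=4, col=3), (row=5, col=4), (row=6, col=5)
  Distance 5: (row=0, col=2), (row=1, col=1), (row=2, col=0), (row=3, col=1), (row=4, col=2), (row=5, col=3), (row=6, col=4)
  Distance 6: (row=0, col=1), (row=1, col=0), (row=3, col=0), (row=5, col=2), (row=6, col=3)
  Distance 7: (row=0, col=0)
Total reachable: 34 (grid has 36 open cells total)

Answer: Reachable cells: 34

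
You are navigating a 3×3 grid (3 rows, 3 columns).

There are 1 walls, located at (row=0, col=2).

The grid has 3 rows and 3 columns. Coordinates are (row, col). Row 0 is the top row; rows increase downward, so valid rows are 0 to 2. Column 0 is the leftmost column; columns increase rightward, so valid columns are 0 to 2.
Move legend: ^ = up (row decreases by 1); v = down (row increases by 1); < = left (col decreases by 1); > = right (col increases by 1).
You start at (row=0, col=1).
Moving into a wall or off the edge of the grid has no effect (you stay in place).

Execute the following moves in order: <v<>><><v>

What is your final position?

Answer: Final position: (row=2, col=2)

Derivation:
Start: (row=0, col=1)
  < (left): (row=0, col=1) -> (row=0, col=0)
  v (down): (row=0, col=0) -> (row=1, col=0)
  < (left): blocked, stay at (row=1, col=0)
  > (right): (row=1, col=0) -> (row=1, col=1)
  > (right): (row=1, col=1) -> (row=1, col=2)
  < (left): (row=1, col=2) -> (row=1, col=1)
  > (right): (row=1, col=1) -> (row=1, col=2)
  < (left): (row=1, col=2) -> (row=1, col=1)
  v (down): (row=1, col=1) -> (row=2, col=1)
  > (right): (row=2, col=1) -> (row=2, col=2)
Final: (row=2, col=2)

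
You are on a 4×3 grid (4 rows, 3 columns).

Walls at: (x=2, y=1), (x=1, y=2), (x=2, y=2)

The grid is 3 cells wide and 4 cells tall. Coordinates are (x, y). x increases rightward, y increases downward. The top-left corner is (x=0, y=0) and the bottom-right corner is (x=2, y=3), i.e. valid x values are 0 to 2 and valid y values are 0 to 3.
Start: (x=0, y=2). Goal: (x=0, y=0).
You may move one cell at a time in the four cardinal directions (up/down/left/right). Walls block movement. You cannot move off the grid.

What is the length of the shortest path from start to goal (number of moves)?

BFS from (x=0, y=2) until reaching (x=0, y=0):
  Distance 0: (x=0, y=2)
  Distance 1: (x=0, y=1), (x=0, y=3)
  Distance 2: (x=0, y=0), (x=1, y=1), (x=1, y=3)  <- goal reached here
One shortest path (2 moves): (x=0, y=2) -> (x=0, y=1) -> (x=0, y=0)

Answer: Shortest path length: 2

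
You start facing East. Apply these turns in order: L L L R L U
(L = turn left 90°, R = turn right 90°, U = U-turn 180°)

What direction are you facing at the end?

Answer: Final heading: North

Derivation:
Start: East
  L (left (90° counter-clockwise)) -> North
  L (left (90° counter-clockwise)) -> West
  L (left (90° counter-clockwise)) -> South
  R (right (90° clockwise)) -> West
  L (left (90° counter-clockwise)) -> South
  U (U-turn (180°)) -> North
Final: North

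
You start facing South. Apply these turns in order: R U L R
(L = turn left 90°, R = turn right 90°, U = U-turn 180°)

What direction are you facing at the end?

Start: South
  R (right (90° clockwise)) -> West
  U (U-turn (180°)) -> East
  L (left (90° counter-clockwise)) -> North
  R (right (90° clockwise)) -> East
Final: East

Answer: Final heading: East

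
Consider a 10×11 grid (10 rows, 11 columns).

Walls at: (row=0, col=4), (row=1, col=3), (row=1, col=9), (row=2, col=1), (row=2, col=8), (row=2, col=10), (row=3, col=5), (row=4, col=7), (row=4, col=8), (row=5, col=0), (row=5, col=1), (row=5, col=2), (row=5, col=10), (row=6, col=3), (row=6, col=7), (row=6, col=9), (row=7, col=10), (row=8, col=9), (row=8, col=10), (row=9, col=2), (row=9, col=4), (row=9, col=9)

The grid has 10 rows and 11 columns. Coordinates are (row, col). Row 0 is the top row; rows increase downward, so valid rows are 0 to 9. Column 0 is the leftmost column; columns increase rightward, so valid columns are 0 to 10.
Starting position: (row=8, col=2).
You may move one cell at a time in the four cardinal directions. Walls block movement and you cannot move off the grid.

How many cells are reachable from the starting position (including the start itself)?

Answer: Reachable cells: 86

Derivation:
BFS flood-fill from (row=8, col=2):
  Distance 0: (row=8, col=2)
  Distance 1: (row=7, col=2), (row=8, col=1), (row=8, col=3)
  Distance 2: (row=6, col=2), (row=7, col=1), (row=7, col=3), (row=8, col=0), (row=8, col=4), (row=9, col=1), (row=9, col=3)
  Distance 3: (row=6, col=1), (row=7, col=0), (row=7, col=4), (row=8, col=5), (row=9, col=0)
  Distance 4: (row=6, col=0), (row=6, col=4), (row=7, col=5), (row=8, col=6), (row=9, col=5)
  Distance 5: (row=5, col=4), (row=6, col=5), (row=7, col=6), (row=8, col=7), (row=9, col=6)
  Distance 6: (row=4, col=4), (row=5, col=3), (row=5, col=5), (row=6, col=6), (row=7, col=7), (row=8, col=8), (row=9, col=7)
  Distance 7: (row=3, col=4), (row=4, col=3), (row=4, col=5), (row=5, col=6), (row=7, col=8), (row=9, col=8)
  Distance 8: (row=2, col=4), (row=3, col=3), (row=4, col=2), (row=4, col=6), (row=5, col=7), (row=6, col=8), (row=7, col=9)
  Distance 9: (row=1, col=4), (row=2, col=3), (row=2, col=5), (row=3, col=2), (row=3, col=6), (row=4, col=1), (row=5, col=8)
  Distance 10: (row=1, col=5), (row=2, col=2), (row=2, col=6), (row=3, col=1), (row=3, col=7), (row=4, col=0), (row=5, col=9)
  Distance 11: (row=0, col=5), (row=1, col=2), (row=1, col=6), (row=2, col=7), (row=3, col=0), (row=3, col=8), (row=4, col=9)
  Distance 12: (row=0, col=2), (row=0, col=6), (row=1, col=1), (row=1, col=7), (row=2, col=0), (row=3, col=9), (row=4, col=10)
  Distance 13: (row=0, col=1), (row=0, col=3), (row=0, col=7), (row=1, col=0), (row=1, col=8), (row=2, col=9), (row=3, col=10)
  Distance 14: (row=0, col=0), (row=0, col=8)
  Distance 15: (row=0, col=9)
  Distance 16: (row=0, col=10)
  Distance 17: (row=1, col=10)
Total reachable: 86 (grid has 88 open cells total)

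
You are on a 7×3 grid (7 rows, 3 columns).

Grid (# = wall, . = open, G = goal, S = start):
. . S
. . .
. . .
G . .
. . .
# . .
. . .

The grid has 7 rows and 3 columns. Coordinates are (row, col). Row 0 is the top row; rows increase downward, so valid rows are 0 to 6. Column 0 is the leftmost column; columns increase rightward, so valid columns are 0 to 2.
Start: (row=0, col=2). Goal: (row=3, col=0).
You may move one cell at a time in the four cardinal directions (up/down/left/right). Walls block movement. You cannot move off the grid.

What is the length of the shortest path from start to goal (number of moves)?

Answer: Shortest path length: 5

Derivation:
BFS from (row=0, col=2) until reaching (row=3, col=0):
  Distance 0: (row=0, col=2)
  Distance 1: (row=0, col=1), (row=1, col=2)
  Distance 2: (row=0, col=0), (row=1, col=1), (row=2, col=2)
  Distance 3: (row=1, col=0), (row=2, col=1), (row=3, col=2)
  Distance 4: (row=2, col=0), (row=3, col=1), (row=4, col=2)
  Distance 5: (row=3, col=0), (row=4, col=1), (row=5, col=2)  <- goal reached here
One shortest path (5 moves): (row=0, col=2) -> (row=0, col=1) -> (row=0, col=0) -> (row=1, col=0) -> (row=2, col=0) -> (row=3, col=0)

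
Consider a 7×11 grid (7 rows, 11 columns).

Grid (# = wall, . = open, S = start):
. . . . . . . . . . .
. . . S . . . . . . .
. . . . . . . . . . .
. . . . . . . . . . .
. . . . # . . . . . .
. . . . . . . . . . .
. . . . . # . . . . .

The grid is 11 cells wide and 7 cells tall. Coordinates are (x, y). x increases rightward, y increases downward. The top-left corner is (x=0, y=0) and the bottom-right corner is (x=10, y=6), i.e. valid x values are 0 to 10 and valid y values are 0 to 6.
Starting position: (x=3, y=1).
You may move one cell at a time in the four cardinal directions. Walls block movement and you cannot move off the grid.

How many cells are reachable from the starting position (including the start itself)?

BFS flood-fill from (x=3, y=1):
  Distance 0: (x=3, y=1)
  Distance 1: (x=3, y=0), (x=2, y=1), (x=4, y=1), (x=3, y=2)
  Distance 2: (x=2, y=0), (x=4, y=0), (x=1, y=1), (x=5, y=1), (x=2, y=2), (x=4, y=2), (x=3, y=3)
  Distance 3: (x=1, y=0), (x=5, y=0), (x=0, y=1), (x=6, y=1), (x=1, y=2), (x=5, y=2), (x=2, y=3), (x=4, y=3), (x=3, y=4)
  Distance 4: (x=0, y=0), (x=6, y=0), (x=7, y=1), (x=0, y=2), (x=6, y=2), (x=1, y=3), (x=5, y=3), (x=2, y=4), (x=3, y=5)
  Distance 5: (x=7, y=0), (x=8, y=1), (x=7, y=2), (x=0, y=3), (x=6, y=3), (x=1, y=4), (x=5, y=4), (x=2, y=5), (x=4, y=5), (x=3, y=6)
  Distance 6: (x=8, y=0), (x=9, y=1), (x=8, y=2), (x=7, y=3), (x=0, y=4), (x=6, y=4), (x=1, y=5), (x=5, y=5), (x=2, y=6), (x=4, y=6)
  Distance 7: (x=9, y=0), (x=10, y=1), (x=9, y=2), (x=8, y=3), (x=7, y=4), (x=0, y=5), (x=6, y=5), (x=1, y=6)
  Distance 8: (x=10, y=0), (x=10, y=2), (x=9, y=3), (x=8, y=4), (x=7, y=5), (x=0, y=6), (x=6, y=6)
  Distance 9: (x=10, y=3), (x=9, y=4), (x=8, y=5), (x=7, y=6)
  Distance 10: (x=10, y=4), (x=9, y=5), (x=8, y=6)
  Distance 11: (x=10, y=5), (x=9, y=6)
  Distance 12: (x=10, y=6)
Total reachable: 75 (grid has 75 open cells total)

Answer: Reachable cells: 75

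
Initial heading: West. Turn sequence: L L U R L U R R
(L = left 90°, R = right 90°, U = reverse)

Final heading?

Answer: Final heading: West

Derivation:
Start: West
  L (left (90° counter-clockwise)) -> South
  L (left (90° counter-clockwise)) -> East
  U (U-turn (180°)) -> West
  R (right (90° clockwise)) -> North
  L (left (90° counter-clockwise)) -> West
  U (U-turn (180°)) -> East
  R (right (90° clockwise)) -> South
  R (right (90° clockwise)) -> West
Final: West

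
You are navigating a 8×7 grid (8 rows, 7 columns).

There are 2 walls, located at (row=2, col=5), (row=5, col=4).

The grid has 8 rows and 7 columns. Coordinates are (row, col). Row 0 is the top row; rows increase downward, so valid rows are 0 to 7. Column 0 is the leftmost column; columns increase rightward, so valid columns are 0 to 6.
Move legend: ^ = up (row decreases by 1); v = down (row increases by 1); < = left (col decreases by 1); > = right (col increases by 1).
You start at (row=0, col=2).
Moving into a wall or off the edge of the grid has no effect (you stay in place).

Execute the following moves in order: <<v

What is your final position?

Start: (row=0, col=2)
  < (left): (row=0, col=2) -> (row=0, col=1)
  < (left): (row=0, col=1) -> (row=0, col=0)
  v (down): (row=0, col=0) -> (row=1, col=0)
Final: (row=1, col=0)

Answer: Final position: (row=1, col=0)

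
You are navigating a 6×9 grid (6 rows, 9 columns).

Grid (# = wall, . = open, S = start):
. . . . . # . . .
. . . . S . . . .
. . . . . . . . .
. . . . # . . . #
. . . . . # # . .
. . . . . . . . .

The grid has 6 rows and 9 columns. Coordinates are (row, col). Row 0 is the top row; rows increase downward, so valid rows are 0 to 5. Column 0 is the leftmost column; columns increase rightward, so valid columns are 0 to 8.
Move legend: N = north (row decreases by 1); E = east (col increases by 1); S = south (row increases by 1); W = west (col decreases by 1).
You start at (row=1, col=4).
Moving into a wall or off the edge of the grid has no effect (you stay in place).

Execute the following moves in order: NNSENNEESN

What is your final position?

Answer: Final position: (row=1, col=7)

Derivation:
Start: (row=1, col=4)
  N (north): (row=1, col=4) -> (row=0, col=4)
  N (north): blocked, stay at (row=0, col=4)
  S (south): (row=0, col=4) -> (row=1, col=4)
  E (east): (row=1, col=4) -> (row=1, col=5)
  N (north): blocked, stay at (row=1, col=5)
  N (north): blocked, stay at (row=1, col=5)
  E (east): (row=1, col=5) -> (row=1, col=6)
  E (east): (row=1, col=6) -> (row=1, col=7)
  S (south): (row=1, col=7) -> (row=2, col=7)
  N (north): (row=2, col=7) -> (row=1, col=7)
Final: (row=1, col=7)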